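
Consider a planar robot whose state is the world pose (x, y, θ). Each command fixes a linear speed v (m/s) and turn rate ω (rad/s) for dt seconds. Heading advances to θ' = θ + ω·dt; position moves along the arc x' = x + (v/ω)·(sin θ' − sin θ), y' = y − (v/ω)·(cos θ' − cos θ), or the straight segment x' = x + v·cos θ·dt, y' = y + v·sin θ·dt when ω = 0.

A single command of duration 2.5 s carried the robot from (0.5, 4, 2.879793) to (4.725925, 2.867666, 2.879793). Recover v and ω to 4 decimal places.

v = -1.7500, ω = 0.0000

Δθ = 2.879793 − 2.879793 = 0.000000
ω = Δθ/dt = 0.000000/2.5 = 0.0000
ω = 0 → v = (Δx·cos θ + Δy·sin θ)/dt = -1.7500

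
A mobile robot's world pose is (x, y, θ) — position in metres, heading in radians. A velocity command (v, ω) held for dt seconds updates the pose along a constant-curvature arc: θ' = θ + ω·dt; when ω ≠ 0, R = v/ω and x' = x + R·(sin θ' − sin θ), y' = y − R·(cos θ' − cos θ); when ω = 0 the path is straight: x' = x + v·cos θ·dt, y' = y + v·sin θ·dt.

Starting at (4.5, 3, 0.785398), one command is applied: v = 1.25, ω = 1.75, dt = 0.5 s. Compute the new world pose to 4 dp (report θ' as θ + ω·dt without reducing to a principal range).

(4.7063, 3.5690, 1.6604)

θ' = 0.7854 + 1.75·0.5 = 1.6604
R = v/ω = 1.25/1.75 = 0.7143
x' = 4.5 + 0.7143·(sin 1.6604 − sin 0.7854) = 4.7063
y' = 3 − 0.7143·(cos 1.6604 − cos 0.7854) = 3.5690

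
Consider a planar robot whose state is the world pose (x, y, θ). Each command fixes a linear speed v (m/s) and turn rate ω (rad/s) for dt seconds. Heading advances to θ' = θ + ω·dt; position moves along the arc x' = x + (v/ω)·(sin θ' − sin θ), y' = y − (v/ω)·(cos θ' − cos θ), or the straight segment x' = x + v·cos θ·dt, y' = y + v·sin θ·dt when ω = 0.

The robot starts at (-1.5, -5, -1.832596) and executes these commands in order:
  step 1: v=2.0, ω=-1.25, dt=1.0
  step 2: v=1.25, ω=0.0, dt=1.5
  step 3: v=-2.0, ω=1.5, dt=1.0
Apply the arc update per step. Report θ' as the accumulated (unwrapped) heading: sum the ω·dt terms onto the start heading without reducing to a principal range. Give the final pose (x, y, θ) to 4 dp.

step 1: θ'=-3.0826 (R=-1.6000) → pose (-2.9511, -6.1831, -3.0826)
step 2: θ'=-3.0826 (straight) → pose (-4.8229, -6.2937, -3.0826)
step 3: θ'=-1.5826 (R=-1.3333) → pose (-3.5683, -4.9784, -1.5826)

(-3.5683, -4.9784, -1.5826)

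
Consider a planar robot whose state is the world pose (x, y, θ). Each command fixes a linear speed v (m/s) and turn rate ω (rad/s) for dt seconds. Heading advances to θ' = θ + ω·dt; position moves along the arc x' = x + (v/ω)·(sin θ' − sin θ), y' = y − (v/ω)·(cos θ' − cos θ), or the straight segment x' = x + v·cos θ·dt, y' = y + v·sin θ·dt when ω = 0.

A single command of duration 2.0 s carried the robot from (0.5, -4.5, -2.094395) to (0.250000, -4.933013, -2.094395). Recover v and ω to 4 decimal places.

v = 0.2500, ω = 0.0000

Δθ = -2.094395 − -2.094395 = 0.000000
ω = Δθ/dt = 0.000000/2.0 = 0.0000
ω = 0 → v = (Δx·cos θ + Δy·sin θ)/dt = 0.2500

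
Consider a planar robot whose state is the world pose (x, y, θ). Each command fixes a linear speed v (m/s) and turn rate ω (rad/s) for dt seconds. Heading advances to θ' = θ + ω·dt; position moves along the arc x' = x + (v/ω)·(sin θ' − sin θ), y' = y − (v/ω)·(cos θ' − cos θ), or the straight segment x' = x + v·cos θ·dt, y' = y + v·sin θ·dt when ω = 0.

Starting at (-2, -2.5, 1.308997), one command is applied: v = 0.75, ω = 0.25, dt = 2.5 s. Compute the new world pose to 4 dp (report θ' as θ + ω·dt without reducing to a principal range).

θ' = 1.3090 + 0.25·2.5 = 1.9340
R = v/ω = 0.75/0.25 = 3.0000
x' = -2 + 3.0000·(sin 1.9340 − sin 1.3090) = -2.0935
y' = -2.5 − 3.0000·(cos 1.9340 − cos 1.3090) = -0.6577

(-2.0935, -0.6577, 1.9340)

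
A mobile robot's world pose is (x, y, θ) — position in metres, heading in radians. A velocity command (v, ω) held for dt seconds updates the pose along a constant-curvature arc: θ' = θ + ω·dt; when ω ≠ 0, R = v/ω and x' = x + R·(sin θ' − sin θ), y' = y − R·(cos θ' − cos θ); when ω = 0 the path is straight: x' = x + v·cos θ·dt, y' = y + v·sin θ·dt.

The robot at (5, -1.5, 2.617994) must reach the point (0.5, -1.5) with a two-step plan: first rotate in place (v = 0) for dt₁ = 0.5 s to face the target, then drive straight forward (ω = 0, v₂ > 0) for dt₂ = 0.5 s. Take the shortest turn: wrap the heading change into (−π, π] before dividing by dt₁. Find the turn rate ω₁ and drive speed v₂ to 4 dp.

heading to target = atan2(-1.5−-1.5, 0.5−5) = 3.1416
Δθ = wrap(3.1416 − 2.6180) = 0.5236; ω₁ = Δθ/dt₁ = 1.0472
distance = √((0.5−5)² + (-1.5−-1.5)²) = 4.5000; v₂ = distance/dt₂ = 9.0000

ω₁ = 1.0472, v₂ = 9.0000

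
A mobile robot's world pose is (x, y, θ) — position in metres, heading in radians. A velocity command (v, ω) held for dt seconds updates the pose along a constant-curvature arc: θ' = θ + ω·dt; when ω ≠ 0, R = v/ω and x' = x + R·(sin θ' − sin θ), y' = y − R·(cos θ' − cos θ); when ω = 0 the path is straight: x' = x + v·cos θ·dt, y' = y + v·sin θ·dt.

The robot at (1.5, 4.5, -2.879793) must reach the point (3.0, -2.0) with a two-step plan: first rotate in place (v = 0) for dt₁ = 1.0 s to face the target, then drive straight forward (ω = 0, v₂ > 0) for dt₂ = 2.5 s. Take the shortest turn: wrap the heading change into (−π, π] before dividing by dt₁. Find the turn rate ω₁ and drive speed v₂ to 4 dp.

ω₁ = 1.5358, v₂ = 2.6683

heading to target = atan2(-2−4.5, 3−1.5) = -1.3440
Δθ = wrap(-1.3440 − -2.8798) = 1.5358; ω₁ = Δθ/dt₁ = 1.5358
distance = √((3−1.5)² + (-2−4.5)²) = 6.6708; v₂ = distance/dt₂ = 2.6683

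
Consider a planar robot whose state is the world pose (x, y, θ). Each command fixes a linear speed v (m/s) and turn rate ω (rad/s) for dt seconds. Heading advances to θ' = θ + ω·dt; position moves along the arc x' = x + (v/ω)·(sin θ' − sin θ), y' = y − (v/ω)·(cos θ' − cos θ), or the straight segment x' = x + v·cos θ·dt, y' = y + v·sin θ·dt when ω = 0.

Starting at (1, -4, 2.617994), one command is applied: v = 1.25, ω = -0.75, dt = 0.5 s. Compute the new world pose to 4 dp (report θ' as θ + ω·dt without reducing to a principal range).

(0.5292, -3.5945, 2.2430)

θ' = 2.6180 + -0.75·0.5 = 2.2430
R = v/ω = 1.25/-0.75 = -1.6667
x' = 1 + -1.6667·(sin 2.2430 − sin 2.6180) = 0.5292
y' = -4 − -1.6667·(cos 2.2430 − cos 2.6180) = -3.5945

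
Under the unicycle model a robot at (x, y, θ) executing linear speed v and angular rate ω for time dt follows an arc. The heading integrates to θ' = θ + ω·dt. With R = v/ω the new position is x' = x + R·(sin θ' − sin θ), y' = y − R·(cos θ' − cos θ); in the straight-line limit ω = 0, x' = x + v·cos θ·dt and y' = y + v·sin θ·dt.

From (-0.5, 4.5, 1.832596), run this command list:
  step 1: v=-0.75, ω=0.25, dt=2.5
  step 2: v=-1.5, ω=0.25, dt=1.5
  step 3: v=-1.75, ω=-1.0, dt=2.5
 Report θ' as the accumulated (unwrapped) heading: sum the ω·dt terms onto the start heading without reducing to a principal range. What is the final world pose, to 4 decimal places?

step 1: θ'=2.4576 (R=-3.0000) → pose (0.5021, 2.9513, 2.4576)
step 2: θ'=2.8326 (R=-6.0000) → pose (2.4688, 1.8858, 2.8326)
step 3: θ'=0.3326 (R=1.7500) → pose (2.5080, -1.4354, 0.3326)

(2.5080, -1.4354, 0.3326)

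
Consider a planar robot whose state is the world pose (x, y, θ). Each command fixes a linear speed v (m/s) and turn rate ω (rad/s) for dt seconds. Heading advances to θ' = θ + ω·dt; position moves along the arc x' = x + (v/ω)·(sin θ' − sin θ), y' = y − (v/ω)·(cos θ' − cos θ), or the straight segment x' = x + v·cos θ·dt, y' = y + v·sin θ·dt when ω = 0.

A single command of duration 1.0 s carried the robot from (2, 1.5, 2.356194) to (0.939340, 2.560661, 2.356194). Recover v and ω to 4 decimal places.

Δθ = 2.356194 − 2.356194 = 0.000000
ω = Δθ/dt = 0.000000/1.0 = 0.0000
ω = 0 → v = (Δx·cos θ + Δy·sin θ)/dt = 1.5000

v = 1.5000, ω = 0.0000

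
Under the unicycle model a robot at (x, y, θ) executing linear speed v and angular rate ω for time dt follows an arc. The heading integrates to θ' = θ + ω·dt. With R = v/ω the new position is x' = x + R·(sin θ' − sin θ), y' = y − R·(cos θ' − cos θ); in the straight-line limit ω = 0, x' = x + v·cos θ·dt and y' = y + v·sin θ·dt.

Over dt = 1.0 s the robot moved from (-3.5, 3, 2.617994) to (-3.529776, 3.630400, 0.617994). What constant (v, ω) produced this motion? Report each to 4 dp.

v = 0.7500, ω = -2.0000

Δθ = 0.617994 − 2.617994 = -2.000000
ω = Δθ/dt = -2.000000/1.0 = -2.0000
R = −Δy/(cos θ' − cos θ) = -0.3750
v = R·ω = -0.3750·-2.0000 = 0.7500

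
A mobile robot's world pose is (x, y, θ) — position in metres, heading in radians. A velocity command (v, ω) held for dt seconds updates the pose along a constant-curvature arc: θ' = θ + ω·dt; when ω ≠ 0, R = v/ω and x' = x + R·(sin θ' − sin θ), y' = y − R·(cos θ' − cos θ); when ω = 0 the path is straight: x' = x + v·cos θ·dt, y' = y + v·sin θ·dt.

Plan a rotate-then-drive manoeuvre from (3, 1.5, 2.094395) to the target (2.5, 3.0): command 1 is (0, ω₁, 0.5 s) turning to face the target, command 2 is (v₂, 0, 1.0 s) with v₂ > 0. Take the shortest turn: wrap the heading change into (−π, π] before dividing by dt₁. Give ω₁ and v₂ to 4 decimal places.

ω₁ = -0.4037, v₂ = 1.5811

heading to target = atan2(3−1.5, 2.5−3) = 1.8925
Δθ = wrap(1.8925 − 2.0944) = -0.2018; ω₁ = Δθ/dt₁ = -0.4037
distance = √((2.5−3)² + (3−1.5)²) = 1.5811; v₂ = distance/dt₂ = 1.5811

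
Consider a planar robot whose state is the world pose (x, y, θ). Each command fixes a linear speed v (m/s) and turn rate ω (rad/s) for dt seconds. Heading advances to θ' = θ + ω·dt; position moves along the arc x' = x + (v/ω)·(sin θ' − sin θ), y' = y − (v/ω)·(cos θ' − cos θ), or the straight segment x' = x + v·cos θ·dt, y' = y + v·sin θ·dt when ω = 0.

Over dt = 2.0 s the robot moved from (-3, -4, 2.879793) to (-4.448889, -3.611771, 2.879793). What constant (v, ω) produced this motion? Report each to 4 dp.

v = 0.7500, ω = 0.0000

Δθ = 2.879793 − 2.879793 = 0.000000
ω = Δθ/dt = 0.000000/2.0 = 0.0000
ω = 0 → v = (Δx·cos θ + Δy·sin θ)/dt = 0.7500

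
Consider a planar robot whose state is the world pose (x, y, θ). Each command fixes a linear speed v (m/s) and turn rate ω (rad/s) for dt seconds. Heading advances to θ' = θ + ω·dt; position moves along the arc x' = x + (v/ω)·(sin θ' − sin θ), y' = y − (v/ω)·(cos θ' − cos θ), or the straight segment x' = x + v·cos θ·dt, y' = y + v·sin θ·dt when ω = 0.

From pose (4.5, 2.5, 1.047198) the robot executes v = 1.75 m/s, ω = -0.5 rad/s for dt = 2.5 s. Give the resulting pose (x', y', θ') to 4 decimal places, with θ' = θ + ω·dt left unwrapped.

(8.2360, 4.1783, -0.2028)

θ' = 1.0472 + -0.5·2.5 = -0.2028
R = v/ω = 1.75/-0.5 = -3.5000
x' = 4.5 + -3.5000·(sin -0.2028 − sin 1.0472) = 8.2360
y' = 2.5 − -3.5000·(cos -0.2028 − cos 1.0472) = 4.1783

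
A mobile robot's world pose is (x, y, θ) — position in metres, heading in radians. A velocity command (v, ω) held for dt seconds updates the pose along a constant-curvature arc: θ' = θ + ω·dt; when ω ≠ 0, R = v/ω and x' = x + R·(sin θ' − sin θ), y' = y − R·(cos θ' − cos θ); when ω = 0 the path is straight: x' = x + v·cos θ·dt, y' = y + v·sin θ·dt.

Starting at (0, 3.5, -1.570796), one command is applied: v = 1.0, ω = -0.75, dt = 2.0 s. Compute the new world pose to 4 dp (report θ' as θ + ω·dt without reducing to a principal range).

(-1.2390, 2.1700, -3.0708)

θ' = -1.5708 + -0.75·2.0 = -3.0708
R = v/ω = 1.0/-0.75 = -1.3333
x' = 0 + -1.3333·(sin -3.0708 − sin -1.5708) = -1.2390
y' = 3.5 − -1.3333·(cos -3.0708 − cos -1.5708) = 2.1700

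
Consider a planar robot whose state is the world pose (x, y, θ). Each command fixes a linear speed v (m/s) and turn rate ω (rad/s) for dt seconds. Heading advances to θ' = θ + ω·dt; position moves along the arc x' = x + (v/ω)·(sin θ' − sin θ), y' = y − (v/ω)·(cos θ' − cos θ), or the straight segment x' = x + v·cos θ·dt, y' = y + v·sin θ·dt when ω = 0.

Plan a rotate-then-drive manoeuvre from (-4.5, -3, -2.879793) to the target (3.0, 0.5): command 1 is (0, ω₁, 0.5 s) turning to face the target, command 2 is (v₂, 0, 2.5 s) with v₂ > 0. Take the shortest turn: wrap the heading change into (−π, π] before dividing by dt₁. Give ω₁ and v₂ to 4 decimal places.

ω₁ = -5.9335, v₂ = 3.3106

heading to target = atan2(0.5−-3, 3−-4.5) = 0.4366
Δθ = wrap(0.4366 − -2.8798) = -2.9668; ω₁ = Δθ/dt₁ = -5.9335
distance = √((3−-4.5)² + (0.5−-3)²) = 8.2765; v₂ = distance/dt₂ = 3.3106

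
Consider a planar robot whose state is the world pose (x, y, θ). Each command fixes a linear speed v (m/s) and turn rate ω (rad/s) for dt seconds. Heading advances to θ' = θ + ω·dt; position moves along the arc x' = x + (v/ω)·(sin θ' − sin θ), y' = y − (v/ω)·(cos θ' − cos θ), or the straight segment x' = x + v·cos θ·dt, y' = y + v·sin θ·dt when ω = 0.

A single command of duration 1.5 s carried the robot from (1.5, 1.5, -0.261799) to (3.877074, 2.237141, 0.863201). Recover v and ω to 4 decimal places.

Δθ = 0.863201 − -0.261799 = 1.125000
ω = Δθ/dt = 1.125000/1.5 = 0.7500
R = Δx/(sin θ' − sin θ) = 2.3333
v = R·ω = 2.3333·0.7500 = 1.7500

v = 1.7500, ω = 0.7500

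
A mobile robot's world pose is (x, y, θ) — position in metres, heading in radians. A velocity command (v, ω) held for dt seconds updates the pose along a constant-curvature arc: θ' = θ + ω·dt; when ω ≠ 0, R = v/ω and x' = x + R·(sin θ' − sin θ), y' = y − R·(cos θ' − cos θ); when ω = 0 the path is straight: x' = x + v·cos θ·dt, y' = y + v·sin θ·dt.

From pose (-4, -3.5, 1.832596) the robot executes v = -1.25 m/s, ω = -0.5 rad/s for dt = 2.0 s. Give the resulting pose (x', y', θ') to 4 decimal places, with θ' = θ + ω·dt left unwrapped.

(-4.5656, -5.8294, 0.8326)

θ' = 1.8326 + -0.5·2.0 = 0.8326
R = v/ω = -1.25/-0.5 = 2.5000
x' = -4 + 2.5000·(sin 0.8326 − sin 1.8326) = -4.5656
y' = -3.5 − 2.5000·(cos 0.8326 − cos 1.8326) = -5.8294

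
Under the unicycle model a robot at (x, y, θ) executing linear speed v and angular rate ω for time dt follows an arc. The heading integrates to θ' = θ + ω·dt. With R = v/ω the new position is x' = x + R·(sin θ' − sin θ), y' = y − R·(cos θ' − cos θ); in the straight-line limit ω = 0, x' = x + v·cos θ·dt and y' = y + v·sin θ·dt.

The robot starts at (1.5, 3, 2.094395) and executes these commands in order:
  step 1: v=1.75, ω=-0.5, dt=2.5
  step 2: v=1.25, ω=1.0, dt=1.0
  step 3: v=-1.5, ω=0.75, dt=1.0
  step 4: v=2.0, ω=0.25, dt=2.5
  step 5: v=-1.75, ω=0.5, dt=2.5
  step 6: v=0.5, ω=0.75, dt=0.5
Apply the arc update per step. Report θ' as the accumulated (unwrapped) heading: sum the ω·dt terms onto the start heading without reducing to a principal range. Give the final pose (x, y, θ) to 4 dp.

(1.3959, 10.6181, 4.8444)

step 1: θ'=0.8444 (R=-3.5000) → pose (1.9146, 7.0746, 0.8444)
step 2: θ'=1.8444 (R=1.2500) → pose (2.1836, 8.2426, 1.8444)
step 3: θ'=2.5944 (R=-2.0000) → pose (3.0687, 7.0750, 2.5944)
step 4: θ'=3.2194 (R=8.0000) → pose (-1.7155, 8.2190, 3.2194)
step 5: θ'=4.4694 (R=-3.5000) → pose (1.4096, 10.8662, 4.4694)
step 6: θ'=4.8444 (R=0.6667) → pose (1.3959, 10.6181, 4.8444)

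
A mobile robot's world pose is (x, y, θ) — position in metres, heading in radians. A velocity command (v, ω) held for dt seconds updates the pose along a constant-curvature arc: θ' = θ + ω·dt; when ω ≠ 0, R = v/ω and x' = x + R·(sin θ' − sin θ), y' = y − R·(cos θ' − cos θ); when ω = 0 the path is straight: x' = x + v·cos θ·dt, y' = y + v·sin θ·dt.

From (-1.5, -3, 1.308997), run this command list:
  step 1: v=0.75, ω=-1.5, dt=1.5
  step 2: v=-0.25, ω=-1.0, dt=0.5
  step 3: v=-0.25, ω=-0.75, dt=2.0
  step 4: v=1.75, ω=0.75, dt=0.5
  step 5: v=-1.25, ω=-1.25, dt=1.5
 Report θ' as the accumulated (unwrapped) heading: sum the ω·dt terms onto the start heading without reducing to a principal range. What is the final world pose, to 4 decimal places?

step 1: θ'=-0.9410 (R=-0.5000) → pose (-0.6130, -2.8349, -0.9410)
step 2: θ'=-1.4410 (R=0.2500) → pose (-0.6588, -2.7200, -1.4410)
step 3: θ'=-2.9410 (R=0.3333) → pose (-0.3947, -2.3502, -2.9410)
step 4: θ'=-2.5660 (R=2.3333) → pose (-1.1999, -2.6794, -2.5660)
step 5: θ'=-4.4410 (R=1.0000) → pose (0.3078, -3.2502, -4.4410)

(0.3078, -3.2502, -4.4410)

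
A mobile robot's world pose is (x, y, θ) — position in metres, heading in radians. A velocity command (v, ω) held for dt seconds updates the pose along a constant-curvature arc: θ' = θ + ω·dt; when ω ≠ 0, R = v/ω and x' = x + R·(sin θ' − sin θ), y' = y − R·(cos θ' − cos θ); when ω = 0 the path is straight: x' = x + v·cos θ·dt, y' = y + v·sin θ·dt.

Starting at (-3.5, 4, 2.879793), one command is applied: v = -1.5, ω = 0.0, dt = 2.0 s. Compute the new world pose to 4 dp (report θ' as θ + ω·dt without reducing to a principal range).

θ' = 2.8798 + 0.0·2.0 = 2.8798
ω = 0 → straight: x' = -3.5 + -1.5·cos(2.8798)·2.0 = -0.6022
y' = 4 + -1.5·sin(2.8798)·2.0 = 3.2235

(-0.6022, 3.2235, 2.8798)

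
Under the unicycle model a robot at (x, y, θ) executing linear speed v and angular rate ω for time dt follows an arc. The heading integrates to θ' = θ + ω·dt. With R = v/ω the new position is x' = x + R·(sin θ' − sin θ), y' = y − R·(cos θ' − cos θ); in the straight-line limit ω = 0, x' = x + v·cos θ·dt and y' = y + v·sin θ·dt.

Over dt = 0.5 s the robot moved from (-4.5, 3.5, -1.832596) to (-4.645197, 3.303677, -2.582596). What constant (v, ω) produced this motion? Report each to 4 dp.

v = 0.5000, ω = -1.5000

Δθ = -2.582596 − -1.832596 = -0.750000
ω = Δθ/dt = -0.750000/0.5 = -1.5000
R = −Δy/(cos θ' − cos θ) = -0.3333
v = R·ω = -0.3333·-1.5000 = 0.5000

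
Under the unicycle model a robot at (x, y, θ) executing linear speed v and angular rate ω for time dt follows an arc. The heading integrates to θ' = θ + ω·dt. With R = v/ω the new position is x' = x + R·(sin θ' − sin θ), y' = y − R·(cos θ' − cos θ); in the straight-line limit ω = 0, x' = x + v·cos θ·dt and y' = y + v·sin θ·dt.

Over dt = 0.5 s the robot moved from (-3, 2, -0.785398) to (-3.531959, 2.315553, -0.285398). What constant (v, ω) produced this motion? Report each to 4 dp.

Δθ = -0.285398 − -0.785398 = 0.500000
ω = Δθ/dt = 0.500000/0.5 = 1.0000
R = Δx/(sin θ' − sin θ) = -1.2500
v = R·ω = -1.2500·1.0000 = -1.2500

v = -1.2500, ω = 1.0000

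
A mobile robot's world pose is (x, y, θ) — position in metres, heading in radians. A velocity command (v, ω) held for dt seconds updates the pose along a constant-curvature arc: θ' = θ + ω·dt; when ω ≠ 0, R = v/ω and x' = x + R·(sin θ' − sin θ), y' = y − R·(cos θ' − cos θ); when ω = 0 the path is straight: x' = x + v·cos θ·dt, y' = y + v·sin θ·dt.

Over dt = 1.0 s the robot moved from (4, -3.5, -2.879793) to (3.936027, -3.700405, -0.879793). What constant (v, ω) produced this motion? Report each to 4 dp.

v = 0.2500, ω = 2.0000

Δθ = -0.879793 − -2.879793 = 2.000000
ω = Δθ/dt = 2.000000/1.0 = 2.0000
R = −Δy/(cos θ' − cos θ) = 0.1250
v = R·ω = 0.1250·2.0000 = 0.2500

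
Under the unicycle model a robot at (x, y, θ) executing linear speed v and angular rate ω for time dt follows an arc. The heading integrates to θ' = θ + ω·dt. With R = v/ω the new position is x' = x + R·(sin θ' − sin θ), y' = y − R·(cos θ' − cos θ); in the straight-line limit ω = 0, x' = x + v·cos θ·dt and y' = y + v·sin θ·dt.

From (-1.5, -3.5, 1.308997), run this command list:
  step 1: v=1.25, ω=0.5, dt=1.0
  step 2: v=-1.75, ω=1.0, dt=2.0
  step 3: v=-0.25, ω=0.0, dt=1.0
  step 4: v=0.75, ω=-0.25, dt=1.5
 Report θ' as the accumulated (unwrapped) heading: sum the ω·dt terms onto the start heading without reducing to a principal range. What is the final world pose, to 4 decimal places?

(0.5026, -3.5863, 3.4340)

step 1: θ'=1.8090 (R=2.5000) → pose (-1.4854, -2.2631, 1.8090)
step 2: θ'=3.8090 (R=-1.7500) → pose (1.2983, -3.2247, 3.8090)
step 3: θ'=3.8090 (straight) → pose (1.4947, -3.0699, 3.8090)
step 4: θ'=3.4340 (R=-3.0000) → pose (0.5026, -3.5863, 3.4340)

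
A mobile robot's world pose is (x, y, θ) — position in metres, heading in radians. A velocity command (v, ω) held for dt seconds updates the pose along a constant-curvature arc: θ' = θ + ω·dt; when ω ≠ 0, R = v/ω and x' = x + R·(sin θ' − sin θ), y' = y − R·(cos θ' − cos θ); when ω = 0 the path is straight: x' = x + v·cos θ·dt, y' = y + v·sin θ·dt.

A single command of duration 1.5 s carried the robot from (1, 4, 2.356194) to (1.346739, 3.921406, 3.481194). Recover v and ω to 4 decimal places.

Δθ = 3.481194 − 2.356194 = 1.125000
ω = Δθ/dt = 1.125000/1.5 = 0.7500
R = Δx/(sin θ' − sin θ) = -0.3333
v = R·ω = -0.3333·0.7500 = -0.2500

v = -0.2500, ω = 0.7500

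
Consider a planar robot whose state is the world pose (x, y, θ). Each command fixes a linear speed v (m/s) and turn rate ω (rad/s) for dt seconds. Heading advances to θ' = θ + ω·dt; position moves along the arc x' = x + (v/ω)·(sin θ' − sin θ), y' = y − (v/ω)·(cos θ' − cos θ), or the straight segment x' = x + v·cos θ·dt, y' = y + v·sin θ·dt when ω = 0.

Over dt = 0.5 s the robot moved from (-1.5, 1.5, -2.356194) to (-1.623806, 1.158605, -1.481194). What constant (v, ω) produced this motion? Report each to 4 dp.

Δθ = -1.481194 − -2.356194 = 0.875000
ω = Δθ/dt = 0.875000/0.5 = 1.7500
R = −Δy/(cos θ' − cos θ) = 0.4286
v = R·ω = 0.4286·1.7500 = 0.7500

v = 0.7500, ω = 1.7500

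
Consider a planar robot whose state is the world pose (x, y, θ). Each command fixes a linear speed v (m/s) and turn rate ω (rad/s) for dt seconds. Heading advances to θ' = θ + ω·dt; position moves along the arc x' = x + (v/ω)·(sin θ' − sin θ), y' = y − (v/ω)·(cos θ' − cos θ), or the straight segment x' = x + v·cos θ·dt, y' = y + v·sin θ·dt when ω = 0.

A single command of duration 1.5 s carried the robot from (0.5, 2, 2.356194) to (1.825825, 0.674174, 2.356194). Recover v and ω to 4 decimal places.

v = -1.2500, ω = 0.0000

Δθ = 2.356194 − 2.356194 = 0.000000
ω = Δθ/dt = 0.000000/1.5 = 0.0000
ω = 0 → v = (Δx·cos θ + Δy·sin θ)/dt = -1.2500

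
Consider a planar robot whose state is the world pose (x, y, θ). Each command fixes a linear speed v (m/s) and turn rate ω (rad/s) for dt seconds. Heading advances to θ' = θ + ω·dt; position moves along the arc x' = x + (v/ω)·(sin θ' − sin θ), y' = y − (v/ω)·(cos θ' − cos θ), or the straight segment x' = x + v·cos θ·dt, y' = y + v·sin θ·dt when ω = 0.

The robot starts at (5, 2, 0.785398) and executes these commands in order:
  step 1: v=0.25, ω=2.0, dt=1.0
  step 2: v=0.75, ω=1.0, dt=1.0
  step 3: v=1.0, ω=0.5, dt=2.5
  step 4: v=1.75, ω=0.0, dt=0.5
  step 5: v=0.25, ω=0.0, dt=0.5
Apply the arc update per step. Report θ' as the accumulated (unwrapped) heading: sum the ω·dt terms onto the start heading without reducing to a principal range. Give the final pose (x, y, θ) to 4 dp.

(3.8648, -1.0803, 5.0354)

step 1: θ'=2.7854 (R=0.1250) → pose (4.9552, 2.2055, 2.7854)
step 2: θ'=3.7854 (R=0.7500) → pose (4.2435, 2.1025, 3.7854)
step 3: θ'=5.0354 (R=2.0000) → pose (3.5474, -0.1320, 5.0354)
step 4: θ'=5.0354 (straight) → pose (3.8251, -0.9617, 5.0354)
step 5: θ'=5.0354 (straight) → pose (3.8648, -1.0803, 5.0354)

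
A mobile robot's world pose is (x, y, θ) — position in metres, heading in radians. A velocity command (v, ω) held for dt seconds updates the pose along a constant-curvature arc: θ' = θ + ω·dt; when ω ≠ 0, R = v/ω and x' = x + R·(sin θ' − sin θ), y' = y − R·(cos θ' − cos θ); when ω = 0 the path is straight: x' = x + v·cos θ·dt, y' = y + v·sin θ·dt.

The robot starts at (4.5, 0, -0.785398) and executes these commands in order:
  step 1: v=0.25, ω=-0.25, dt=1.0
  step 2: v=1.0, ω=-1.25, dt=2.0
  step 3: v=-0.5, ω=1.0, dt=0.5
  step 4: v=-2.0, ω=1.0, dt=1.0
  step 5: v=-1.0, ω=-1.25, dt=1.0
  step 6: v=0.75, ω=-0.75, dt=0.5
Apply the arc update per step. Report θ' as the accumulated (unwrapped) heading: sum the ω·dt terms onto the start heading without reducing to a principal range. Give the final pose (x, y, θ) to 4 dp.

(5.9561, 0.2679, -3.6604)

step 1: θ'=-1.0354 (R=-1.0000) → pose (4.6530, -0.1969, -1.0354)
step 2: θ'=-3.5354 (R=-0.8000) → pose (3.6579, -1.3438, -3.5354)
step 3: θ'=-3.0354 (R=-0.5000) → pose (3.9028, -1.3793, -3.0354)
step 4: θ'=-2.0354 (R=-2.0000) → pose (5.4788, -0.2867, -2.0354)
step 5: θ'=-3.2854 (R=0.8000) → pose (6.3087, 0.1466, -3.2854)
step 6: θ'=-3.6604 (R=-1.0000) → pose (5.9561, 0.2679, -3.6604)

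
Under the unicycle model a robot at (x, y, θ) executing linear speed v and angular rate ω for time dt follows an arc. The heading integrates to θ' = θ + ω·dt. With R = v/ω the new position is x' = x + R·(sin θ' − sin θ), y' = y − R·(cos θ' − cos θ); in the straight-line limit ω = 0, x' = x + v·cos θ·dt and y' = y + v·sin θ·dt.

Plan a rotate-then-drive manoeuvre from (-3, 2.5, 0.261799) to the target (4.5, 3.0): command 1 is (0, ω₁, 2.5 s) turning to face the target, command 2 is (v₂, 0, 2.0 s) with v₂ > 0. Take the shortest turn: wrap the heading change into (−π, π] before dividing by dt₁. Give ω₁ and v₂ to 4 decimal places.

ω₁ = -0.0781, v₂ = 3.7583

heading to target = atan2(3−2.5, 4.5−-3) = 0.0666
Δθ = wrap(0.0666 − 0.2618) = -0.1952; ω₁ = Δθ/dt₁ = -0.0781
distance = √((4.5−-3)² + (3−2.5)²) = 7.5166; v₂ = distance/dt₂ = 3.7583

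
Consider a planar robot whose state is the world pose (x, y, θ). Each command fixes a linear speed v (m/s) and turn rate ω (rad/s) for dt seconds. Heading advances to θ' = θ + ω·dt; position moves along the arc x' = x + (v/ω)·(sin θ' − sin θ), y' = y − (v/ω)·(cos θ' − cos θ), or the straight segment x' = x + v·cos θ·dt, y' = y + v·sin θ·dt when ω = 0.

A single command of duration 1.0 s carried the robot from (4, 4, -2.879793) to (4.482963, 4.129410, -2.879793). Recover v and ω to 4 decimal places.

Δθ = -2.879793 − -2.879793 = 0.000000
ω = Δθ/dt = 0.000000/1.0 = 0.0000
ω = 0 → v = (Δx·cos θ + Δy·sin θ)/dt = -0.5000

v = -0.5000, ω = 0.0000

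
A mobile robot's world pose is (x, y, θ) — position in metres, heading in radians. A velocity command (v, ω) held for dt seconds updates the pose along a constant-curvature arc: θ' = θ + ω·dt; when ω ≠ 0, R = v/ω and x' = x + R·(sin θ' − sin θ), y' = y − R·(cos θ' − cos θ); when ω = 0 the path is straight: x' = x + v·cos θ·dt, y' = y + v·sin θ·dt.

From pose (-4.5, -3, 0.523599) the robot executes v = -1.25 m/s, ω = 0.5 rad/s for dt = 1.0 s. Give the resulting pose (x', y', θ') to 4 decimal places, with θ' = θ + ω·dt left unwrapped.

θ' = 0.5236 + 0.5·1.0 = 1.0236
R = v/ω = -1.25/0.5 = -2.5000
x' = -4.5 + -2.5000·(sin 1.0236 − sin 0.5236) = -5.3850
y' = -3 − -2.5000·(cos 1.0236 − cos 0.5236) = -3.8643

(-5.3850, -3.8643, 1.0236)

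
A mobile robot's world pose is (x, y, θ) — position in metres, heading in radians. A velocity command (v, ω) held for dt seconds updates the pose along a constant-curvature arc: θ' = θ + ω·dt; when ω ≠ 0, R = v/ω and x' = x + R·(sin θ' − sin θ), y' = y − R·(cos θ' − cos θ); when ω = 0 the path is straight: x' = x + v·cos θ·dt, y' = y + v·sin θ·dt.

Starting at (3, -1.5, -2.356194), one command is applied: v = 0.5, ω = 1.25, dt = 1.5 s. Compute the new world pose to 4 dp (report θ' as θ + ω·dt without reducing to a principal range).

θ' = -2.3562 + 1.25·1.5 = -0.4812
R = v/ω = 0.5/1.25 = 0.4000
x' = 3 + 0.4000·(sin -0.4812 − sin -2.3562) = 3.0977
y' = -1.5 − 0.4000·(cos -0.4812 − cos -2.3562) = -2.1374

(3.0977, -2.1374, -0.4812)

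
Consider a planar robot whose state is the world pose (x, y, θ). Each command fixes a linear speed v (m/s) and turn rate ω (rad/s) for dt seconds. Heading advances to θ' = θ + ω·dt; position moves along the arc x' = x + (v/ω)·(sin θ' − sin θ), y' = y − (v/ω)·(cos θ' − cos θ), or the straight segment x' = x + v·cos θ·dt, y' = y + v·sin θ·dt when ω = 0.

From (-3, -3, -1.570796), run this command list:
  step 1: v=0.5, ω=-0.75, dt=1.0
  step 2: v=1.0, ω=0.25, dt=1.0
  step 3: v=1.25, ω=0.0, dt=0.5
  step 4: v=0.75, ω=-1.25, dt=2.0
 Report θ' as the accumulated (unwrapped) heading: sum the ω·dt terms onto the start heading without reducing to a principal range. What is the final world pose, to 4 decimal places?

(-5.1826, -4.6088, -4.5708)

step 1: θ'=-2.3208 (R=-0.6667) → pose (-3.1789, -3.4544, -2.3208)
step 2: θ'=-2.0708 (R=4.0000) → pose (-3.7624, -4.2633, -2.0708)
step 3: θ'=-2.0708 (straight) → pose (-4.0621, -4.8118, -2.0708)
step 4: θ'=-4.5708 (R=-0.6000) → pose (-5.1826, -4.6088, -4.5708)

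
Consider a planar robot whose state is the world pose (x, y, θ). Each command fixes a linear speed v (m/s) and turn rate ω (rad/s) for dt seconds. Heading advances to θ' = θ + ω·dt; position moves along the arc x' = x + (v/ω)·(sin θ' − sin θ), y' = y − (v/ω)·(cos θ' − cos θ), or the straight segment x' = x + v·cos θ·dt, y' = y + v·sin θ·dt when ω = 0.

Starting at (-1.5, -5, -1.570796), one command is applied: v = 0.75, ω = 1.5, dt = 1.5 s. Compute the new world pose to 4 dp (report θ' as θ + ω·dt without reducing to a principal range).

θ' = -1.5708 + 1.5·1.5 = 0.6792
R = v/ω = 0.75/1.5 = 0.5000
x' = -1.5 + 0.5000·(sin 0.6792 − sin -1.5708) = -0.6859
y' = -5 − 0.5000·(cos 0.6792 − cos -1.5708) = -5.3890

(-0.6859, -5.3890, 0.6792)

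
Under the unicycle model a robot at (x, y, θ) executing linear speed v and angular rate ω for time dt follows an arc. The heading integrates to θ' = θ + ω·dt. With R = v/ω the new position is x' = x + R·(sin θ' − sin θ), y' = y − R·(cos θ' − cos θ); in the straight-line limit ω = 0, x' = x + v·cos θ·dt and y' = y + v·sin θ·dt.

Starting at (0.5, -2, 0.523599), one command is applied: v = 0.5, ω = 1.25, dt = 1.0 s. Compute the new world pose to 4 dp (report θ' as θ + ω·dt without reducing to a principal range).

(0.6918, -1.5730, 1.7736)

θ' = 0.5236 + 1.25·1.0 = 1.7736
R = v/ω = 0.5/1.25 = 0.4000
x' = 0.5 + 0.4000·(sin 1.7736 − sin 0.5236) = 0.6918
y' = -2 − 0.4000·(cos 1.7736 − cos 0.5236) = -1.5730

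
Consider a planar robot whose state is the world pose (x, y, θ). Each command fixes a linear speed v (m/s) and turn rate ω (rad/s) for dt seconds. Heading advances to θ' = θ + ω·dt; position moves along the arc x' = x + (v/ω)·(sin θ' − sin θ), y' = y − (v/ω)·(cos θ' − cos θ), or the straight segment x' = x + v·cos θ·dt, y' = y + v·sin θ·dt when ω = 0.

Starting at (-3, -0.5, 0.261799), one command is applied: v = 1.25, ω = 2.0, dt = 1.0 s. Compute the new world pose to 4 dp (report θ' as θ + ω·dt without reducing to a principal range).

θ' = 0.2618 + 2.0·1.0 = 2.2618
R = v/ω = 1.25/2.0 = 0.6250
x' = -3 + 0.6250·(sin 2.2618 − sin 0.2618) = -2.6801
y' = -0.5 − 0.6250·(cos 2.2618 − cos 0.2618) = 0.5020

(-2.6801, 0.5020, 2.2618)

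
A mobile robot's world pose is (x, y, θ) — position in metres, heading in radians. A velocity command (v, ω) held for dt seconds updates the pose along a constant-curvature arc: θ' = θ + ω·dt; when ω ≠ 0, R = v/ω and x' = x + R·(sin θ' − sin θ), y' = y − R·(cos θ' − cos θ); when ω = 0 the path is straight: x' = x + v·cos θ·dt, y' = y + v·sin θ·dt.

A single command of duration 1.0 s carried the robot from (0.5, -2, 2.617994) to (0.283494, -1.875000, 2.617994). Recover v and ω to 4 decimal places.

v = 0.2500, ω = 0.0000

Δθ = 2.617994 − 2.617994 = 0.000000
ω = Δθ/dt = 0.000000/1.0 = 0.0000
ω = 0 → v = (Δx·cos θ + Δy·sin θ)/dt = 0.2500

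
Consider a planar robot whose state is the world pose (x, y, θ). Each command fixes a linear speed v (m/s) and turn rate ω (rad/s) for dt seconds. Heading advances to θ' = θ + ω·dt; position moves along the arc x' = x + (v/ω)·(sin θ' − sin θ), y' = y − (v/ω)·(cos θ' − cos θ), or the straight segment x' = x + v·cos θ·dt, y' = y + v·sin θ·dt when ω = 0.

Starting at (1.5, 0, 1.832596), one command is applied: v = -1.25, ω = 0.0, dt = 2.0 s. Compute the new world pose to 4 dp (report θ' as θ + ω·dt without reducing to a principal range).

(2.1470, -2.4148, 1.8326)

θ' = 1.8326 + 0.0·2.0 = 1.8326
ω = 0 → straight: x' = 1.5 + -1.25·cos(1.8326)·2.0 = 2.1470
y' = 0 + -1.25·sin(1.8326)·2.0 = -2.4148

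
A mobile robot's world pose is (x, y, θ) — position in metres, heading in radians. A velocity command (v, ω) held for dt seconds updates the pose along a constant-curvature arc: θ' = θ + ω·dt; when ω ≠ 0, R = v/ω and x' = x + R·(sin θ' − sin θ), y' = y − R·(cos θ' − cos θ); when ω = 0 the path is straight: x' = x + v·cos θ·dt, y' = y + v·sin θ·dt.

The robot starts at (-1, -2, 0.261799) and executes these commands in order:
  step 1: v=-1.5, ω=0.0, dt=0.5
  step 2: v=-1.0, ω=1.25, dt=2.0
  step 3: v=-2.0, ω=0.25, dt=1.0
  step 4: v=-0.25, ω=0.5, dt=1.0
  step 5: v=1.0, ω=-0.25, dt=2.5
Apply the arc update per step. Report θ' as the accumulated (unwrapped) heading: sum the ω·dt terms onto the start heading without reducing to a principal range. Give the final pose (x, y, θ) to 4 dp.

step 1: θ'=0.2618 (straight) → pose (-1.7244, -2.1941, 0.2618)
step 2: θ'=2.7618 (R=-0.8000) → pose (-1.8140, -3.7098, 2.7618)
step 3: θ'=3.0118 (R=-8.0000) → pose (0.1164, -4.2126, 3.0118)
step 4: θ'=3.5118 (R=-0.5000) → pose (0.3620, -4.1830, 3.5118)
step 5: θ'=2.8868 (R=-4.0000) → pose (-2.0934, -4.3248, 2.8868)

(-2.0934, -4.3248, 2.8868)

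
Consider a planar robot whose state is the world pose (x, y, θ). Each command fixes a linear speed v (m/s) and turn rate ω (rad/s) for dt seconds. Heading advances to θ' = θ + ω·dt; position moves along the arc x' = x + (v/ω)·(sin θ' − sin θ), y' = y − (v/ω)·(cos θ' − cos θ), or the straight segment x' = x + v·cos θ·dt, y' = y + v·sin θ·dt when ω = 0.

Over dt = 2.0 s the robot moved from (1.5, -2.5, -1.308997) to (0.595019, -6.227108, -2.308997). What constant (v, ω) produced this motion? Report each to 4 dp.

Δθ = -2.308997 − -1.308997 = -1.000000
ω = Δθ/dt = -1.000000/2.0 = -0.5000
R = −Δy/(cos θ' − cos θ) = -4.0000
v = R·ω = -4.0000·-0.5000 = 2.0000

v = 2.0000, ω = -0.5000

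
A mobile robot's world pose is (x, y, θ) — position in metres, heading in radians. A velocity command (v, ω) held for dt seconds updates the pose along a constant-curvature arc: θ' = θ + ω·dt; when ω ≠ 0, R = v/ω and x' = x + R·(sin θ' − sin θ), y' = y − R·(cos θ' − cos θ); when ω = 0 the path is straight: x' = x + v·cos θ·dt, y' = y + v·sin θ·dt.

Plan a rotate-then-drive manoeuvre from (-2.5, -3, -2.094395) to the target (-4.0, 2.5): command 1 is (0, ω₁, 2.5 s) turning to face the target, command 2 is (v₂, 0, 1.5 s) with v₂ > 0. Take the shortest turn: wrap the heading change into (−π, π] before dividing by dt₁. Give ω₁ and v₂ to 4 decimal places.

ω₁ = -0.9407, v₂ = 3.8006

heading to target = atan2(2.5−-3, -4−-2.5) = 1.8370
Δθ = wrap(1.8370 − -2.0944) = -2.3517; ω₁ = Δθ/dt₁ = -0.9407
distance = √((-4−-2.5)² + (2.5−-3)²) = 5.7009; v₂ = distance/dt₂ = 3.8006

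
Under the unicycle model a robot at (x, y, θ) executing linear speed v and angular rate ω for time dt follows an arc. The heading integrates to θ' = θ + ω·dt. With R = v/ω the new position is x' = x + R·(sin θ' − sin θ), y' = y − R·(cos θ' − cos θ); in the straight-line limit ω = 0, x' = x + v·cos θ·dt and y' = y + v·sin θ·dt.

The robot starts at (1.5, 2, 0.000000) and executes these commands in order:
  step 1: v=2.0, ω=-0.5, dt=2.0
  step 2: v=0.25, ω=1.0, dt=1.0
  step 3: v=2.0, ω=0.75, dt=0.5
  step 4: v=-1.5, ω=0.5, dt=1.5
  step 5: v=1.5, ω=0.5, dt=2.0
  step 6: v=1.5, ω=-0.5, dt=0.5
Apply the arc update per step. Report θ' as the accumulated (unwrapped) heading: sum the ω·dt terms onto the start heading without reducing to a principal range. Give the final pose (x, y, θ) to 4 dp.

step 1: θ'=-1.0000 (R=-4.0000) → pose (4.8659, 0.1612, -1.0000)
step 2: θ'=0.0000 (R=0.2500) → pose (5.0763, 0.0463, 0.0000)
step 3: θ'=0.3750 (R=2.6667) → pose (6.0530, 0.2316, 0.3750)
step 4: θ'=1.1250 (R=-3.0000) → pose (4.4450, -1.2664, 1.1250)
step 5: θ'=2.1250 (R=3.0000) → pose (4.2891, 1.6059, 2.1250)
step 6: θ'=1.8750 (R=-3.0000) → pose (3.9779, 2.2861, 1.8750)

(3.9779, 2.2861, 1.8750)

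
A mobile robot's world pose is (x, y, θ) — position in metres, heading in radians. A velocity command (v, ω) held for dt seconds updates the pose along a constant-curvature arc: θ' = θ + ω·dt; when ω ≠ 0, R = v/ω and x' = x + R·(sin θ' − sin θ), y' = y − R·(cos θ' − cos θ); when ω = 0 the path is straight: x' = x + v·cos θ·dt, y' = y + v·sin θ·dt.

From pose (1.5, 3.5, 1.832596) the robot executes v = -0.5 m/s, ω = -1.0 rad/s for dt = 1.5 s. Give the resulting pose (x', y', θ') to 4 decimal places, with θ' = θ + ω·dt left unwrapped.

θ' = 1.8326 + -1.0·1.5 = 0.3326
R = v/ω = -0.5/-1.0 = 0.5000
x' = 1.5 + 0.5000·(sin 0.3326 − sin 1.8326) = 1.1803
y' = 3.5 − 0.5000·(cos 0.3326 − cos 1.8326) = 2.8980

(1.1803, 2.8980, 0.3326)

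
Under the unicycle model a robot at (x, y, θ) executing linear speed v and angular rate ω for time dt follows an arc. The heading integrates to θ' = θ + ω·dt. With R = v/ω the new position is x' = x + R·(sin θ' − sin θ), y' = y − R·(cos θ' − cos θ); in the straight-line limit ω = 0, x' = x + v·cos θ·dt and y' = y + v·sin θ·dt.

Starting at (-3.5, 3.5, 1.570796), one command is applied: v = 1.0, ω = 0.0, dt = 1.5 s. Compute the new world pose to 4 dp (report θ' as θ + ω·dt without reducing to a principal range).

(-3.5000, 5.0000, 1.5708)

θ' = 1.5708 + 0.0·1.5 = 1.5708
ω = 0 → straight: x' = -3.5 + 1.0·cos(1.5708)·1.5 = -3.5000
y' = 3.5 + 1.0·sin(1.5708)·1.5 = 5.0000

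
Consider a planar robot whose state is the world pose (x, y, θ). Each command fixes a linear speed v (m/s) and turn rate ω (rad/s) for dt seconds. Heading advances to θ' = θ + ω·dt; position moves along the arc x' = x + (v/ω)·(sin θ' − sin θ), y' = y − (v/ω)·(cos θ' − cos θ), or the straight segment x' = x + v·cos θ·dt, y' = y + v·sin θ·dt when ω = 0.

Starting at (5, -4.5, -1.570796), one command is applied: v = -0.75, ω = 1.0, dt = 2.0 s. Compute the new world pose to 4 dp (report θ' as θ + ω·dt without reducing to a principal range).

θ' = -1.5708 + 1.0·2.0 = 0.4292
R = v/ω = -0.75/1.0 = -0.7500
x' = 5 + -0.7500·(sin 0.4292 − sin -1.5708) = 3.9379
y' = -4.5 − -0.7500·(cos 0.4292 − cos -1.5708) = -3.8180

(3.9379, -3.8180, 0.4292)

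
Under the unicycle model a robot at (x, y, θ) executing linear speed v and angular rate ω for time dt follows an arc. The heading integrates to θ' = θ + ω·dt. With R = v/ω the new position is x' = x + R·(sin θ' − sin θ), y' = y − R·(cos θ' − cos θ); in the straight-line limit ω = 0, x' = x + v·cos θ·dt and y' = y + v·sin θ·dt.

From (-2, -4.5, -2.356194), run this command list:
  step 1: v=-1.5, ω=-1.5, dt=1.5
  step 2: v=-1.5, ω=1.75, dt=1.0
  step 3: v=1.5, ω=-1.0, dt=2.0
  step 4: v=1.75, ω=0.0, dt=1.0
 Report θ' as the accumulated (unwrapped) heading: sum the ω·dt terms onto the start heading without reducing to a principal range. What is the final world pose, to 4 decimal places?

(-0.8609, -2.4465, -4.8562)

step 1: θ'=-4.6062 (R=1.0000) → pose (-0.2985, -5.1011, -4.6062)
step 2: θ'=-2.8562 (R=-0.8571) → pose (0.7951, -5.8327, -2.8562)
step 3: θ'=-4.8562 (R=-1.5000) → pose (-1.1117, -4.1784, -4.8562)
step 4: θ'=-4.8562 (straight) → pose (-0.8609, -2.4465, -4.8562)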